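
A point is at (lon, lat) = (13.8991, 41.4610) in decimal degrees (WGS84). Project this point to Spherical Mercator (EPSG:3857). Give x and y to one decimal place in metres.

Web Mercator is spherical with R = a = 6378137 m.
x = R·λ = 6378137 × 0.242585058 = 1547240.734 m.
y = R·ln tan(π/4 + φ/2) = 6378137 × 0.796561552 = 5080578.709 m.

x 1547240.7 m, y 5080578.7 m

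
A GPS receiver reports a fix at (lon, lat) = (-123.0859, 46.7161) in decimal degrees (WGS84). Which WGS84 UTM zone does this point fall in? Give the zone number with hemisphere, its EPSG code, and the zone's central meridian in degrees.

UTM zone = ⌊(λ + 180)/6⌋ + 1; -123.0859° ∈ [-126°, -120°) → zone 10.
Hemisphere: N (φ ≥ 0).
Central meridian λ₀ = 6×10 − 183 = -123°.
EPSG code: 32610.

Zone 10N (EPSG:32610), central meridian -123°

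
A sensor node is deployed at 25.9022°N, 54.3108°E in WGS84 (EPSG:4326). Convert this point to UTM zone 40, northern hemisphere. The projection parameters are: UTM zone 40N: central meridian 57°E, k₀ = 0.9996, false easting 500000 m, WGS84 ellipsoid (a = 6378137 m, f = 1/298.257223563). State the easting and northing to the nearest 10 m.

Zone 40 central meridian λ₀ = 6×40 − 183 = 57°; Δλ = -2.6892°.
Transverse Mercator on WGS84 with k₀ = 0.9996 gives E = 230587.091 m, N = 2867616.422 m.

E 230590 m, N 2867620 m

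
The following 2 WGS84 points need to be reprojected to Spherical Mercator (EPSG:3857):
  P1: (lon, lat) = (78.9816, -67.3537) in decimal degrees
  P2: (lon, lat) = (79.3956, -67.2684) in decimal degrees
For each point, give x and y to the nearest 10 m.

Web Mercator: x = R·λ, y = R·ln tan(π/4+φ/2), R = 6378137 m.
P1 (-67.3537°, 78.9816°) → (8792191.494, -10257568.616) m.
P2 (-67.2684°, 79.3956°) → (8838277.763, -10232951.371) m.

P1: x 8792190 m, y -10257570 m; P2: x 8838280 m, y -10232950 m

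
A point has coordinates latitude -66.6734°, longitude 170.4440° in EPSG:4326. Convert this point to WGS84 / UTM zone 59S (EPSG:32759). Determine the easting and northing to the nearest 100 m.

E 475400 m, N 2604900 m

Zone 59 central meridian λ₀ = 6×59 − 183 = 171°; Δλ = -0.5560°.
Transverse Mercator on WGS84 with k₀ = 0.9996 gives E = 475432.492 m, N = 2604918.134 m.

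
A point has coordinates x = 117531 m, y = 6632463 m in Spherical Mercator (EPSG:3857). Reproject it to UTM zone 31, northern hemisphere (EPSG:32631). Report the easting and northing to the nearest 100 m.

Web Mercator inverse (R = 6378137 m) → φ = 51.06310011°, λ = 1.05579894°.
UTM 31N forward: E = 363766.787 m, N = 5658640.088 m.

E 363800 m, N 5658600 m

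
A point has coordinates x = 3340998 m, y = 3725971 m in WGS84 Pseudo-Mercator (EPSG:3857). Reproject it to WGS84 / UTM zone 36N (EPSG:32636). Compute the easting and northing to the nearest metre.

E 216906 m, N 3512739 m

Web Mercator inverse (R = 6378137 m) → φ = 31.71510076°, λ = 30.01269568°.
UTM 36N forward: E = 216906.344 m, N = 3512739.286 m.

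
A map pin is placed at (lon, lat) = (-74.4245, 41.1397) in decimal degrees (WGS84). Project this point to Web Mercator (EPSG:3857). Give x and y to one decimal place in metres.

x -8284897.4 m, y 5032969.3 m

Web Mercator is spherical with R = a = 6378137 m.
x = R·λ = 6378137 × -1.298952569 = -8284897.443 m.
y = R·ln tan(π/4 + φ/2) = 6378137 × 0.789097078 = 5032969.270 m.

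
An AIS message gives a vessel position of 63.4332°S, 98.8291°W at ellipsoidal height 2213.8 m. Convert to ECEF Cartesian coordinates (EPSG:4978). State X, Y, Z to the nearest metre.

X -439163 m, Y -2827319 m, Z -5683717 m

WGS84: a = 6378137 m, e² = 0.006694380; N(φ) = a/√(1−e²sin²φ) = 6395284.451 m.
X = (N+h)·cosφ·cosλ = -439162.596 m; Y = (N+h)·cosφ·sinλ = -2827318.942 m; Z = (N(1−e²)+h)·sinφ = -5683717.013 m.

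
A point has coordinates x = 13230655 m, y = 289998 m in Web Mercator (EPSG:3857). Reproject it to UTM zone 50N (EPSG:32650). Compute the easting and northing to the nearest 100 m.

Web Mercator inverse (R = 6378137 m) → φ = 2.60419924°, λ = 118.85299605°.
UTM 50N forward: E = 706016.553 m, N = 287995.657 m.

E 706000 m, N 288000 m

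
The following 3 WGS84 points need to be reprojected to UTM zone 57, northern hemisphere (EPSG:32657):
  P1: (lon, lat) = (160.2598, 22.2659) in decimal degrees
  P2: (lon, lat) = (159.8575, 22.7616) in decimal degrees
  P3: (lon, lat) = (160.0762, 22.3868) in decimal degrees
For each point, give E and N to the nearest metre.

UTM zone 57N: λ₀ = 159°, k₀ = 0.9996.
P1 (22.2659°, 160.2598°) → (629801.314, 2462799.601) m.
P2 (22.7616°, 159.8575°) → (588033.796, 2517384.236) m.
P3 (22.3868°, 160.0762°) → (610787.159, 2476037.612) m.

P1: E 629801 m, N 2462800 m; P2: E 588034 m, N 2517384 m; P3: E 610787 m, N 2476038 m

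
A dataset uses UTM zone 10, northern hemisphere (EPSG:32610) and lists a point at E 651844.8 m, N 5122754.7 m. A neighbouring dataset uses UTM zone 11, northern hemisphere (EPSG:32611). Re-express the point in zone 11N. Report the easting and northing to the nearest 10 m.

UTM 10N → geographic: φ = 46.24140041°, λ = -121.03040042°.
UTM 11N (λ₀ = -117°) forward: E = 189287.642 m, N = 5128768.813 m.

E 189290 m, N 5128770 m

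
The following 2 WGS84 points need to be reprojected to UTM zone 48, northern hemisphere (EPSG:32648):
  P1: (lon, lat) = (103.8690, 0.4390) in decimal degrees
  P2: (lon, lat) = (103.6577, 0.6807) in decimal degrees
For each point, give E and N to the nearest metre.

P1: E 374143 m, N 48532 m; P2: E 350632 m, N 75259 m

UTM zone 48N: λ₀ = 105°, k₀ = 0.9996.
P1 (0.4390°, 103.8690°) → (374143.458, 48532.218) m.
P2 (0.6807°, 103.6577°) → (350632.335, 75258.627) m.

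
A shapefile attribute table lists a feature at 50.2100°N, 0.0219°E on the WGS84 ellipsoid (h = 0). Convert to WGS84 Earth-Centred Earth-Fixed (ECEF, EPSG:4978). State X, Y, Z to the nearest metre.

WGS84: a = 6378137 m, e² = 0.006694380; N(φ) = a/√(1−e²sin²φ) = 6390779.510 m.
X = (N+h)·cosφ·cosλ = 4089942.646 m; Y = (N+h)·cosφ·sinλ = 1563.287 m; Z = (N(1−e²)+h)·sinφ = 4877770.785 m.

X 4089943 m, Y 1563 m, Z 4877771 m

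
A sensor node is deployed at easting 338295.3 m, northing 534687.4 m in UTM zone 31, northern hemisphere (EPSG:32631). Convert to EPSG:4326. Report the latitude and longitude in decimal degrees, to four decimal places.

lat 4.8358°, lon 1.5418°

Zone 31N: λ₀ = 3°, k₀ = 0.9996, false easting 500000 m.
Meridian distance M = (N − FN)/k₀ = 534901.4 m.
Inverse transverse Mercator on WGS84 gives φ = 4.83579983°, λ = 1.54180031°.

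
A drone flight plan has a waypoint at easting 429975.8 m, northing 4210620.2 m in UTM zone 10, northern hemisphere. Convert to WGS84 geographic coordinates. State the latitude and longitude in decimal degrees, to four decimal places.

Zone 10N: λ₀ = -123°, k₀ = 0.9996, false easting 500000 m.
Meridian distance M = (N − FN)/k₀ = 4212305.1 m.
Inverse transverse Mercator on WGS84 gives φ = 38.04060006°, λ = -123.79800029°.

lat 38.0406°, lon -123.7980°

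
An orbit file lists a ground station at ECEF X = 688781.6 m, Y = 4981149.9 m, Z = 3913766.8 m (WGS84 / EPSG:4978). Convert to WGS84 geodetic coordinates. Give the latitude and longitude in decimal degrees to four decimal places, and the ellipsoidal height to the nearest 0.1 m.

lat 38.0806°, lon 82.1272°, h 2070.2 m

λ = atan2(Y, X) = 82.12719994°; p = √(X²+Y²) = 5028546.0 m.
Bowring's method on WGS84 (a = 6378137 m, b = 6356752.314 m) gives φ = 38.08060030°, h = 2070.207 m.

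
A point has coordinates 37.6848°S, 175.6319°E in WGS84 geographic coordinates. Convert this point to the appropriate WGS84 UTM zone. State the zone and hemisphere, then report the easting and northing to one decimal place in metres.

Zone 60S: E 379369.3 m, N 5828275.6 m

Longitude 175.6319° lies in the 6° band [174°, 180°), giving zone 60; latitude is south of the equator, so 60S.
Zone 60 central meridian λ₀ = 6×60 − 183 = 177°; Δλ = -1.3681°.
Transverse Mercator on WGS84 with k₀ = 0.9996 gives E = 379369.264 m, N = 5828275.622 m.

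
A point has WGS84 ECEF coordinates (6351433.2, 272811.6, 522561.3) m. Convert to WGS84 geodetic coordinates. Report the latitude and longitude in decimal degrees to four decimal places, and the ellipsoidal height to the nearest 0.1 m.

lat 4.7306°, lon 2.4595°, h 737.5 m

λ = atan2(Y, X) = 2.45950019°; p = √(X²+Y²) = 6357289.5 m.
Bowring's method on WGS84 (a = 6378137 m, b = 6356752.314 m) gives φ = 4.73060008°, h = 737.534 m.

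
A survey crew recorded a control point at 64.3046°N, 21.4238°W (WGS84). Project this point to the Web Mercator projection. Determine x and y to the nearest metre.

x -2384887 m, y 9427539 m

Web Mercator is spherical with R = a = 6378137 m.
x = R·λ = 6378137 × -0.373915848 = -2384886.507 m.
y = R·ln tan(π/4 + φ/2) = 6378137 × 1.478102302 = 9427538.979 m.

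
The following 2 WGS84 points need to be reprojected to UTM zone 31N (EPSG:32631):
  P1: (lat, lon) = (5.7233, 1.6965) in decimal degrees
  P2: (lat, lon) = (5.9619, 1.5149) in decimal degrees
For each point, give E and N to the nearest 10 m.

P1: E 355660 m, N 632780 m; P2: E 335620 m, N 659210 m

UTM zone 31N: λ₀ = 3°, k₀ = 0.9996.
P1 (5.7233°, 1.6965°) → (355659.040, 632781.459) m.
P2 (5.9619°, 1.5149°) → (335615.316, 659214.231) m.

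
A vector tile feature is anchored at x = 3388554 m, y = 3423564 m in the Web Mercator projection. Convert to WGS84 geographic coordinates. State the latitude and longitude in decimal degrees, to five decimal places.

R = 6378137 m. λ = x/R = 30.43989849°.
φ = 2·arctan(exp(y/R)) − 90° = 2·arctan(1.71047) − 90° = 29.37579641°.

lat 29.37580°, lon 30.43990°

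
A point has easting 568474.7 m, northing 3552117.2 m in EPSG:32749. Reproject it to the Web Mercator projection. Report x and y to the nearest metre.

x 12486028 m, y -8002460 m

Unproject from UTM 49S (λ₀ = 111°) → φ = -58.16689988°, λ = 112.16389966°.
Web Mercator (R = 6378137 m): x = 12486028.195 m, y = -8002460.015 m.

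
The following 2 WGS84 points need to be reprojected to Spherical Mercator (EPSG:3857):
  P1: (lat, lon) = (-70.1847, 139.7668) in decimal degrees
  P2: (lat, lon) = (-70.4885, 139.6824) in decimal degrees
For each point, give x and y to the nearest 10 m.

Web Mercator: x = R·λ, y = R·ln tan(π/4+φ/2), R = 6378137 m.
P1 (-70.1847°, 139.7668°) → (15558769.006, -11129099.058) m.
P2 (-70.4885°, 139.6824°) → (15549373.641, -11229604.692) m.

P1: x 15558770 m, y -11129100 m; P2: x 15549370 m, y -11229600 m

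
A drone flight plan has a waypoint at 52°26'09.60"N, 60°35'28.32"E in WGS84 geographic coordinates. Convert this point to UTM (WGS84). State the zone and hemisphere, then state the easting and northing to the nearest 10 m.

Longitude 60.5912° lies in the 6° band [60°, 66°), giving zone 41; latitude is north of the equator, so 41N.
Zone 41 central meridian λ₀ = 6×41 − 183 = 63°; Δλ = -2.4088°.
Transverse Mercator on WGS84 with k₀ = 0.9996 gives E = 336258.274 m, N = 5812262.239 m.

Zone 41N: E 336260 m, N 5812260 m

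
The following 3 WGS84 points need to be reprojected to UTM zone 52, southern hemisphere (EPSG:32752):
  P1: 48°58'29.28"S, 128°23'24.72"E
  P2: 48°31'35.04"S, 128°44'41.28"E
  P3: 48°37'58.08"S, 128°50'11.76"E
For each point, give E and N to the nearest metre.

P1: E 455375 m, N 4575166 m; P2: E 481158 m, N 4625158 m; P3: E 487961 m, N 4613350 m

UTM zone 52S: λ₀ = 129°, k₀ = 0.9996.
P1 (-48.9748°, 128.3902°) → (455375.307, 4575166.421) m.
P2 (-48.5264°, 128.7448°) → (481157.703, 4625158.469) m.
P3 (-48.6328°, 128.8366°) → (487960.904, 4613349.910) m.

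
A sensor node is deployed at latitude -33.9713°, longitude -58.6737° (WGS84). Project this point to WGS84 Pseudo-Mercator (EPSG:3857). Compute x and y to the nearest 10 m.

Web Mercator is spherical with R = a = 6378137 m.
x = R·λ = 6378137 × -1.024049249 = -6531526.407 m.
y = R·ln tan(π/4 + φ/2) = 6378137 × -0.631054016 = -4024948.968 m.

x -6531530 m, y -4024950 m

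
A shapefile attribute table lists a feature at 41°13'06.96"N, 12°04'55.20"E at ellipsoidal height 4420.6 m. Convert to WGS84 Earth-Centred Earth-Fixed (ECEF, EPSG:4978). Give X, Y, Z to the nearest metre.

X 4701453 m, Y 1006360 m, Z 4183628 m

WGS84: a = 6378137 m, e² = 0.006694380; N(φ) = a/√(1−e²sin²φ) = 6387426.785 m.
X = (N+h)·cosφ·cosλ = 4701453.446 m; Y = (N+h)·cosφ·sinλ = 1006359.502 m; Z = (N(1−e²)+h)·sinφ = 4183627.624 m.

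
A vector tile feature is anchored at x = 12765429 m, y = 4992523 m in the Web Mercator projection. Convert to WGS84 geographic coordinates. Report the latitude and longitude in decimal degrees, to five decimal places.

R = 6378137 m. λ = x/R = 114.67379979°.
φ = 2·arctan(exp(y/R)) − 90° = 2·arctan(2.18749) − 90° = 40.86549905°.

lat 40.86550°, lon 114.67380°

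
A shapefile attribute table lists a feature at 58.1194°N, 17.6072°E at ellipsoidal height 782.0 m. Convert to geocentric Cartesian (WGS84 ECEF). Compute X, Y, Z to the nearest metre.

WGS84: a = 6378137 m, e² = 0.006694380; N(φ) = a/√(1−e²sin²φ) = 6393586.676 m.
X = (N+h)·cosφ·cosλ = 3218978.823 m; Y = (N+h)·cosφ·sinλ = 1021565.462 m; Z = (N(1−e²)+h)·sinφ = 5393437.196 m.

X 3218979 m, Y 1021565 m, Z 5393437 m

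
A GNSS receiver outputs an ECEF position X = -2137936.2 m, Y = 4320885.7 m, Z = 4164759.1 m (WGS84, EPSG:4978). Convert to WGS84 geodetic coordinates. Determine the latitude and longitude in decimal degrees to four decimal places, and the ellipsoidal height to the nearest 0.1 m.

lat 41.0142°, lon 116.3258°, h 1746.1 m

λ = atan2(Y, X) = 116.32580006°; p = √(X²+Y²) = 4820873.8 m.
Bowring's method on WGS84 (a = 6378137 m, b = 6356752.314 m) gives φ = 41.01419988°, h = 1746.122 m.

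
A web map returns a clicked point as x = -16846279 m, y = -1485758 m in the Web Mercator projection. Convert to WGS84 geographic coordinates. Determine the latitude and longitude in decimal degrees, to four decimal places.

R = 6378137 m. λ = x/R = -151.33269906°.
φ = 2·arctan(exp(y/R)) − 90° = 2·arctan(0.79220) − 90° = -13.22769587°.

lat -13.2277°, lon -151.3327°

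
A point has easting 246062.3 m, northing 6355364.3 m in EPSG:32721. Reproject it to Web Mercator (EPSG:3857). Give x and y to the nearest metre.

Unproject from UTM 21S (λ₀ = -57°) → φ = -32.91049995°, λ = -59.71520025°.
Web Mercator (R = 6378137 m): x = -6647465.684 m, y = -3883430.345 m.

x -6647466 m, y -3883430 m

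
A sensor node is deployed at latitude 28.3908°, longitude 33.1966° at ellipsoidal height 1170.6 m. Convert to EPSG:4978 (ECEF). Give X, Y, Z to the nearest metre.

WGS84: a = 6378137 m, e² = 0.006694380; N(φ) = a/√(1−e²sin²φ) = 6382969.117 m.
X = (N+h)·cosφ·cosλ = 4699690.919 m; Y = (N+h)·cosφ·sinλ = 3074993.270 m; Z = (N(1−e²)+h)·sinφ = 3015232.237 m.

X 4699691 m, Y 3074993 m, Z 3015232 m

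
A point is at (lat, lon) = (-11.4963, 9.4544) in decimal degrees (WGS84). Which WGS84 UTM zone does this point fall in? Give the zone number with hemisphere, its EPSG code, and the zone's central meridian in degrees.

UTM zone = ⌊(λ + 180)/6⌋ + 1; 9.4544° ∈ [6°, 12°) → zone 32.
Hemisphere: S (φ < 0).
Central meridian λ₀ = 6×32 − 183 = 9°.
EPSG code: 32732.

Zone 32S (EPSG:32732), central meridian 9°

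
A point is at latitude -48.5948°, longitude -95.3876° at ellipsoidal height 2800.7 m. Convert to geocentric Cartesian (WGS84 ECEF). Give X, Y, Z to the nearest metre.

X -396997 m, Y -4209511 m, Z -4762977 m

WGS84: a = 6378137 m, e² = 0.006694380; N(φ) = a/√(1−e²sin²φ) = 6390181.386 m.
X = (N+h)·cosφ·cosλ = -396996.823 m; Y = (N+h)·cosφ·sinλ = -4209511.272 m; Z = (N(1−e²)+h)·sinφ = -4762977.002 m.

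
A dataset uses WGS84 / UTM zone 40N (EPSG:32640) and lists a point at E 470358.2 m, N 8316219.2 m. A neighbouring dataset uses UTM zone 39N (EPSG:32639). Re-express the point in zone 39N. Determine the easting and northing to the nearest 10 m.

E 644320 m, N 8322020 m

UTM 40N → geographic: φ = 74.93150008°, λ = 55.97850093°.
UTM 39N (λ₀ = 51°) forward: E = 644315.232 m, N = 8322022.650 m.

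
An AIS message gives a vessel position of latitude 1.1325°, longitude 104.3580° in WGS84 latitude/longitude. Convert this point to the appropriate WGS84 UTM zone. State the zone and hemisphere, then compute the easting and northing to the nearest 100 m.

Longitude 104.3580° lies in the 6° band [102°, 108°), giving zone 48; latitude is north of the equator, so 48N.
Zone 48 central meridian λ₀ = 6×48 − 183 = 105°; Δλ = -0.6420°.
Transverse Mercator on WGS84 with k₀ = 0.9996 gives E = 428573.831 m, N = 125183.350 m.

Zone 48N: E 428600 m, N 125200 m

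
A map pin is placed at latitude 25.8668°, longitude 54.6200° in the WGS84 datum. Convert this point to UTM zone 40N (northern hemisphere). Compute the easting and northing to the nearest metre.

Zone 40 central meridian λ₀ = 6×40 − 183 = 57°; Δλ = -2.3800°.
Transverse Mercator on WGS84 with k₀ = 0.9996 gives E = 261504.410 m, N = 2863094.819 m.

E 261504 m, N 2863095 m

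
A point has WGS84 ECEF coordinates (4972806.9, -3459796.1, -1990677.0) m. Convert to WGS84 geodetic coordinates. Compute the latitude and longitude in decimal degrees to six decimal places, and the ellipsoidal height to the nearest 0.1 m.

lat -18.305200°, lon -34.828000°, h 616.6 m

λ = atan2(Y, X) = -34.82799983°; p = √(X²+Y²) = 6057969.8 m.
Bowring's method on WGS84 (a = 6378137 m, b = 6356752.314 m) gives φ = -18.30519963°, h = 616.568 m.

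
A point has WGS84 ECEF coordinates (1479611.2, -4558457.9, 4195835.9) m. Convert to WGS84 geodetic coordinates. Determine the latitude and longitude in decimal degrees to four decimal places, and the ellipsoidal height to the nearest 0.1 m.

lat 41.3925°, lon -72.0173°, h 927.1 m

λ = atan2(Y, X) = -72.01730007°; p = √(X²+Y²) = 4792576.3 m.
Bowring's method on WGS84 (a = 6378137 m, b = 6356752.314 m) gives φ = 41.39250021°, h = 927.068 m.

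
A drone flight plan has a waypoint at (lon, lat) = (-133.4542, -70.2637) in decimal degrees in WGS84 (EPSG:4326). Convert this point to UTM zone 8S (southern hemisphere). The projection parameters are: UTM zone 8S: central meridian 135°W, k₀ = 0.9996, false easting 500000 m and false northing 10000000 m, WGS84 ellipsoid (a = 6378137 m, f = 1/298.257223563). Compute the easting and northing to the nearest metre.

E 558254 m, N 2203980 m

Zone 8 central meridian λ₀ = 6×8 − 183 = -135°; Δλ = +1.5458°.
Transverse Mercator on WGS84 with k₀ = 0.9996 gives E = 558253.519 m, N = 2203979.575 m.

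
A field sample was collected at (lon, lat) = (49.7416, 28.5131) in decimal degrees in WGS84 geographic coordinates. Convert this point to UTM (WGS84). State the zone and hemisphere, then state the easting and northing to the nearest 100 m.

Longitude 49.7416° lies in the 6° band [48°, 54°), giving zone 39; latitude is north of the equator, so 39N.
Zone 39 central meridian λ₀ = 6×39 − 183 = 51°; Δλ = -1.2584°.
Transverse Mercator on WGS84 with k₀ = 0.9996 gives E = 376856.529 m, N = 3154688.823 m.

Zone 39N: E 376900 m, N 3154700 m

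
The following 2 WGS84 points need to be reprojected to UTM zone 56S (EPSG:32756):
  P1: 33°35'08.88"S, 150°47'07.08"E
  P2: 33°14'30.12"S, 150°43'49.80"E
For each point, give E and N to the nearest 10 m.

P1: E 294470 m, N 6281570 m; P2: E 288550 m, N 6319620 m

UTM zone 56S: λ₀ = 153°, k₀ = 0.9996.
P1 (-33.5858°, 150.7853°) → (294469.921, 6281570.097) m.
P2 (-33.2417°, 150.7305°) → (288550.470, 6319621.297) m.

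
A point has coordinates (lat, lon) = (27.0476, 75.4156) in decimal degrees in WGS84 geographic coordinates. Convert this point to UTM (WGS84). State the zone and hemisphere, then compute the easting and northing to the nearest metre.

Longitude 75.4156° lies in the 6° band [72°, 78°), giving zone 43; latitude is north of the equator, so 43N.
Zone 43 central meridian λ₀ = 6×43 − 183 = 75°; Δλ = +0.4156°.
Transverse Mercator on WGS84 with k₀ = 0.9996 gives E = 541216.670 m, N = 2991775.374 m.

Zone 43N: E 541217 m, N 2991775 m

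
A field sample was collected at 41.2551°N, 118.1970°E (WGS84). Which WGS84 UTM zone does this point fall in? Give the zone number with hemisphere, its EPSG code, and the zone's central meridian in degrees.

Zone 50N (EPSG:32650), central meridian 117°

UTM zone = ⌊(λ + 180)/6⌋ + 1; 118.1970° ∈ [114°, 120°) → zone 50.
Hemisphere: N (φ ≥ 0).
Central meridian λ₀ = 6×50 − 183 = 117°.
EPSG code: 32650.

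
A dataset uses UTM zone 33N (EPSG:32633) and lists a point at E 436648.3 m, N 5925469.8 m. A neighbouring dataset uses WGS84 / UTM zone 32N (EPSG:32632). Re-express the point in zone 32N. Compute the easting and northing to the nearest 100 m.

UTM 33N → geographic: φ = 53.47440002°, λ = 14.04549943°.
UTM 32N (λ₀ = 9°) forward: E = 834755.887 m, N = 5936903.317 m.

E 834800 m, N 5936900 m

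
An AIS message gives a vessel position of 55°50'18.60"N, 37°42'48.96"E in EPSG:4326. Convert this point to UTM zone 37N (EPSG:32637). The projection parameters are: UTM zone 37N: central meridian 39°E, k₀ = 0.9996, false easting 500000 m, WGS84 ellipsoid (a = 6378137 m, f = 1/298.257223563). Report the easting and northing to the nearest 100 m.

Zone 37 central meridian λ₀ = 6×37 − 183 = 39°; Δλ = -1.2864°.
Transverse Mercator on WGS84 with k₀ = 0.9996 gives E = 419438.294 m, N = 6188853.702 m.

E 419400 m, N 6188900 m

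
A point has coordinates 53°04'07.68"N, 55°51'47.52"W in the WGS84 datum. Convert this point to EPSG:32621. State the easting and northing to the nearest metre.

E 576168 m, N 5880528 m

Zone 21 central meridian λ₀ = 6×21 − 183 = -57°; Δλ = +1.1368°.
Transverse Mercator on WGS84 with k₀ = 0.9996 gives E = 576168.356 m, N = 5880528.053 m.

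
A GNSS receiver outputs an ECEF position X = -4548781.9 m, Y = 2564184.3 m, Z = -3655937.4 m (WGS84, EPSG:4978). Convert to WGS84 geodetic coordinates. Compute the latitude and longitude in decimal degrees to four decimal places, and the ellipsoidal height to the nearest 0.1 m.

λ = atan2(Y, X) = 150.58970041°; p = √(X²+Y²) = 5221729.4 m.
Bowring's method on WGS84 (a = 6378137 m, b = 6356752.314 m) gives φ = -35.17829986°, h = 3271.074 m.

lat -35.1783°, lon 150.5897°, h 3271.1 m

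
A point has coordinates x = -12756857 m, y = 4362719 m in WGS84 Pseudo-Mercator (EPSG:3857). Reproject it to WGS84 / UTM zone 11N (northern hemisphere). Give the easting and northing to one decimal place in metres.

Web Mercator inverse (R = 6378137 m) → φ = 36.45000247°, λ = -114.59679620°.
UTM 11N forward: E = 715376.569 m, N = 4036546.656 m.

E 715376.6 m, N 4036546.7 m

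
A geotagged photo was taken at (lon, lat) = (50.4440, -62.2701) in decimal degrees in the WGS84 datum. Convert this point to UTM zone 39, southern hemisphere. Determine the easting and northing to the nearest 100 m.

Zone 39 central meridian λ₀ = 6×39 − 183 = 51°; Δλ = -0.5560°.
Transverse Mercator on WGS84 with k₀ = 0.9996 gives E = 471136.624 m, N = 3095605.888 m.

E 471100 m, N 3095600 m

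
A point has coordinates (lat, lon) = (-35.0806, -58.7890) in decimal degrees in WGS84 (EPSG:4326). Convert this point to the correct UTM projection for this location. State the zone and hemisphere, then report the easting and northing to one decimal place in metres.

Longitude -58.7890° lies in the 6° band [-60°, -54°), giving zone 21; latitude is south of the equator, so 21S.
Zone 21 central meridian λ₀ = 6×21 − 183 = -57°; Δλ = -1.7890°.
Transverse Mercator on WGS84 with k₀ = 0.9996 gives E = 336901.958 m, N = 6116554.942 m.

Zone 21S: E 336902.0 m, N 6116554.9 m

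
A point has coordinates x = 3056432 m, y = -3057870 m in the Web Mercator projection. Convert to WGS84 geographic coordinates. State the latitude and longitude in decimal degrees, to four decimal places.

lat -26.4737°, lon 27.4564°

R = 6378137 m. λ = x/R = 27.45639580°.
φ = 2·arctan(exp(y/R)) − 90° = 2·arctan(0.61914) − 90° = -26.47370002°.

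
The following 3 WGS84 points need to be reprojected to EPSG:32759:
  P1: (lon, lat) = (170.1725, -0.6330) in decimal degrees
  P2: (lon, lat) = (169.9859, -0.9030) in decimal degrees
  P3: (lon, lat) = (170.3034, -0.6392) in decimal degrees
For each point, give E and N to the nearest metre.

UTM zone 59S: λ₀ = 171°, k₀ = 0.9996.
P1 (-0.6330°, 170.1725°) → (407922.328, 9930027.106) m.
P2 (-0.9030°, 169.9859°) → (387164.052, 9900175.547) m.
P3 (-0.6392°, 170.3034°) → (422488.730, 9929343.908) m.

P1: E 407922 m, N 9930027 m; P2: E 387164 m, N 9900176 m; P3: E 422489 m, N 9929344 m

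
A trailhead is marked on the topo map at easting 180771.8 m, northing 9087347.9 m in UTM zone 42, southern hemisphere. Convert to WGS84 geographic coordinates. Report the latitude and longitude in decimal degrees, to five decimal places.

Zone 42S: λ₀ = 69°, k₀ = 0.9996, false easting 500000 m, false northing 10000000 m.
Meridian distance M = (N − FN)/k₀ = -913017.3 m.
Inverse transverse Mercator on WGS84 gives φ = -8.24600011°, λ = 66.10259969°.

lat -8.24600°, lon 66.10260°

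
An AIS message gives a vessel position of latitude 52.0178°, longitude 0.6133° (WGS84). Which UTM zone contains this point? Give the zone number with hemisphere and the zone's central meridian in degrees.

UTM zone = ⌊(λ + 180)/6⌋ + 1; 0.6133° ∈ [0°, 6°) → zone 31.
Hemisphere: N (φ ≥ 0).
Central meridian λ₀ = 6×31 − 183 = 3°.

Zone 31N, central meridian 3°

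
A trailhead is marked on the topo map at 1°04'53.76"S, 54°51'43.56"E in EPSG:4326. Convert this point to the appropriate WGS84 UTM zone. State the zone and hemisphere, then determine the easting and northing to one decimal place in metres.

Zone 40S: E 262091.8 m, N 9880366.7 m

Longitude 54.8621° lies in the 6° band [54°, 60°), giving zone 40; latitude is south of the equator, so 40S.
Zone 40 central meridian λ₀ = 6×40 − 183 = 57°; Δλ = -2.1379°.
Transverse Mercator on WGS84 with k₀ = 0.9996 gives E = 262091.814 m, N = 9880366.746 m.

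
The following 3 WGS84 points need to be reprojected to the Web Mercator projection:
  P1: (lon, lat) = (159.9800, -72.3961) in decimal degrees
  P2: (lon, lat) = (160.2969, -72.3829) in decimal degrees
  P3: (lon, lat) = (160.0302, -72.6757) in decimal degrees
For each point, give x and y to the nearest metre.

Web Mercator: x = R·λ, y = R·ln tan(π/4+φ/2), R = 6378137 m.
P1 (-72.3961°, 159.9800°) → (17808892.137, -11897415.708) m.
P2 (-72.3829°, 160.2969°) → (17844169.284, -11892558.845) m.
P3 (-72.6757°, 160.0302°) → (17814480.376, -12001130.261) m.

P1: x 17808892 m, y -11897416 m; P2: x 17844169 m, y -11892559 m; P3: x 17814480 m, y -12001130 m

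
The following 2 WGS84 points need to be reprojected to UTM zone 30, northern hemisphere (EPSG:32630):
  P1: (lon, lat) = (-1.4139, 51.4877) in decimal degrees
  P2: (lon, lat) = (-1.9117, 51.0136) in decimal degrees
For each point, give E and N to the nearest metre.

UTM zone 30N: λ₀ = -3°, k₀ = 0.9996.
P1 (51.4877°, -1.4139°) → (610122.035, 5705254.056) m.
P2 (51.0136°, -1.9117°) → (576342.295, 5651900.861) m.

P1: E 610122 m, N 5705254 m; P2: E 576342 m, N 5651901 m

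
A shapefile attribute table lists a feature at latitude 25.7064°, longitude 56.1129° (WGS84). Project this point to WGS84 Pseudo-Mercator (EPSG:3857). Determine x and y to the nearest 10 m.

Web Mercator is spherical with R = a = 6378137 m.
x = R·λ = 6378137 × 0.979354858 = 6246459.455 m.
y = R·ln tan(π/4 + φ/2) = 6378137 × 0.464518485 = 2962762.534 m.

x 6246460 m, y 2962760 m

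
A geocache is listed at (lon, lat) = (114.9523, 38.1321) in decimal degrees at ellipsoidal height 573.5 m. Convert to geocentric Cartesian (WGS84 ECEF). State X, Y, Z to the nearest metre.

X -2119375 m, Y 4554911 m, Z 3917342 m

WGS84: a = 6378137 m, e² = 0.006694380; N(φ) = a/√(1−e²sin²φ) = 6386292.445 m.
X = (N+h)·cosφ·cosλ = -2119375.113 m; Y = (N+h)·cosφ·sinλ = 4554911.134 m; Z = (N(1−e²)+h)·sinφ = 3917342.118 m.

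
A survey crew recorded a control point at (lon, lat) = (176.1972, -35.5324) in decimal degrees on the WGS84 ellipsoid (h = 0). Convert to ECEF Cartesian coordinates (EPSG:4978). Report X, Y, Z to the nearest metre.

WGS84: a = 6378137 m, e² = 0.006694380; N(φ) = a/√(1−e²sin²φ) = 6385359.835 m.
X = (N+h)·cosφ·cosλ = -5184881.762 m; Y = (N+h)·cosφ·sinλ = 344633.966 m; Z = (N(1−e²)+h)·sinφ = -3686093.956 m.

X -5184882 m, Y 344634 m, Z -3686094 m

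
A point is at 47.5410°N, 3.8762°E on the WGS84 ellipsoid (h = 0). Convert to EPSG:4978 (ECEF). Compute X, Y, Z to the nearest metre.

X 4303639 m, Y 291597 m, Z 4682576 m

WGS84: a = 6378137 m, e² = 0.006694380; N(φ) = a/√(1−e²sin²φ) = 6389788.824 m.
X = (N+h)·cosφ·cosλ = 4303639.118 m; Y = (N+h)·cosφ·sinλ = 291596.742 m; Z = (N(1−e²)+h)·sinφ = 4682576.168 m.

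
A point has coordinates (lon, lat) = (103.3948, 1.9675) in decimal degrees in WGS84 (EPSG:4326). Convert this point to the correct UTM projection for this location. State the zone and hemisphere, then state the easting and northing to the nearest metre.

Zone 48N: E 321463 m, N 217555 m

Longitude 103.3948° lies in the 6° band [102°, 108°), giving zone 48; latitude is north of the equator, so 48N.
Zone 48 central meridian λ₀ = 6×48 − 183 = 105°; Δλ = -1.6052°.
Transverse Mercator on WGS84 with k₀ = 0.9996 gives E = 321462.568 m, N = 217554.605 m.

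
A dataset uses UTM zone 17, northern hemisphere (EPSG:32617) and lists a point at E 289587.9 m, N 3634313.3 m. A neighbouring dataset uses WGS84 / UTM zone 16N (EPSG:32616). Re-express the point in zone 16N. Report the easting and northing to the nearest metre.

UTM 17N → geographic: φ = 32.82669987°, λ = -83.24780023°.
UTM 16N (λ₀ = -87°) forward: E = 851302.777 m, N = 3638316.405 m.

E 851303 m, N 3638316 m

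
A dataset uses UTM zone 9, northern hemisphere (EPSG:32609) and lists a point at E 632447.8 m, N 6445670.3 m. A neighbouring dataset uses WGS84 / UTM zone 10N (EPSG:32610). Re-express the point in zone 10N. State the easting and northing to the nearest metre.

E 279188 m, N 6449603 m

UTM 9N → geographic: φ = 58.13249978°, λ = -126.75070036°.
UTM 10N (λ₀ = -123°) forward: E = 279188.424 m, N = 6449603.364 m.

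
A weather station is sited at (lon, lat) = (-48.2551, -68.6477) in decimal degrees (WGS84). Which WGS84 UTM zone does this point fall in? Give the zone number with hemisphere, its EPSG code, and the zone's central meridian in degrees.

Zone 22S (EPSG:32722), central meridian -51°

UTM zone = ⌊(λ + 180)/6⌋ + 1; -48.2551° ∈ [-54°, -48°) → zone 22.
Hemisphere: S (φ < 0).
Central meridian λ₀ = 6×22 − 183 = -51°.
EPSG code: 32722.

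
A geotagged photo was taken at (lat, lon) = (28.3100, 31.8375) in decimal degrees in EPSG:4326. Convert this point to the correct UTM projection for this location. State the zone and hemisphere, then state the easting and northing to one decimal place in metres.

Zone 36N: E 386024.5 m, N 3132091.8 m

Longitude 31.8375° lies in the 6° band [30°, 36°), giving zone 36; latitude is north of the equator, so 36N.
Zone 36 central meridian λ₀ = 6×36 − 183 = 33°; Δλ = -1.1625°.
Transverse Mercator on WGS84 with k₀ = 0.9996 gives E = 386024.505 m, N = 3132091.826 m.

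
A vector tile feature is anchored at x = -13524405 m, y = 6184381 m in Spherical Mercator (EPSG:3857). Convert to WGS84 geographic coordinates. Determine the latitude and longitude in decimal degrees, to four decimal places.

R = 6378137 m. λ = x/R = -121.49179720°.
φ = 2·arctan(exp(y/R)) − 90° = 2·arctan(2.63695) − 90° = 48.46389878°.

lat 48.4639°, lon -121.4918°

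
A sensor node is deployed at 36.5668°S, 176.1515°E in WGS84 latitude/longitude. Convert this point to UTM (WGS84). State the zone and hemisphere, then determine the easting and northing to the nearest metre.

Zone 60S: E 424077 m, N 5952847 m

Longitude 176.1515° lies in the 6° band [174°, 180°), giving zone 60; latitude is south of the equator, so 60S.
Zone 60 central meridian λ₀ = 6×60 − 183 = 177°; Δλ = -0.8485°.
Transverse Mercator on WGS84 with k₀ = 0.9996 gives E = 424076.868 m, N = 5952847.222 m.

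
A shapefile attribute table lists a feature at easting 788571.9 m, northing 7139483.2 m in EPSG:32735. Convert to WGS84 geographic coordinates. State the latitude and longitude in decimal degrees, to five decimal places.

Zone 35S: λ₀ = 27°, k₀ = 0.9996, false easting 500000 m, false northing 10000000 m.
Meridian distance M = (N − FN)/k₀ = -2861661.5 m.
Inverse transverse Mercator on WGS84 gives φ = -25.83450004°, λ = 29.87870019°.

lat -25.83450°, lon 29.87870°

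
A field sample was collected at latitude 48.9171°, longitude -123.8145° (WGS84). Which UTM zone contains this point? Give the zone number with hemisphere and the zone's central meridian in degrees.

UTM zone = ⌊(λ + 180)/6⌋ + 1; -123.8145° ∈ [-126°, -120°) → zone 10.
Hemisphere: N (φ ≥ 0).
Central meridian λ₀ = 6×10 − 183 = -123°.

Zone 10N, central meridian -123°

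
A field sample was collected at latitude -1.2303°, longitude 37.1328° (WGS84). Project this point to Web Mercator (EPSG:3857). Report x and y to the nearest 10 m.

Web Mercator is spherical with R = a = 6378137 m.
x = R·λ = 6378137 × 0.648089620 = 4133604.388 m.
y = R·ln tan(π/4 + φ/2) = 6378137 × -0.021474436 = -136966.895 m.

x 4133600 m, y -136970 m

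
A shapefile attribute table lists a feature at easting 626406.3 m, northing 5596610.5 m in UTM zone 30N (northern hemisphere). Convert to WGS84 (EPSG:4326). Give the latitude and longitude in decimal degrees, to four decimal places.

lat 50.5078°, lon -1.2173°

Zone 30N: λ₀ = -3°, k₀ = 0.9996, false easting 500000 m.
Meridian distance M = (N − FN)/k₀ = 5598850.0 m.
Inverse transverse Mercator on WGS84 gives φ = 50.50779996°, λ = -1.21729967°.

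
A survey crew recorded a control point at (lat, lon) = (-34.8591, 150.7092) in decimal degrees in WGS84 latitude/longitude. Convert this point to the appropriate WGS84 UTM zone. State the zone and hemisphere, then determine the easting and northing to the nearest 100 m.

Zone 56S: E 290600 m, N 6140200 m

Longitude 150.7092° lies in the 6° band [150°, 156°), giving zone 56; latitude is south of the equator, so 56S.
Zone 56 central meridian λ₀ = 6×56 − 183 = 153°; Δλ = -2.2908°.
Transverse Mercator on WGS84 with k₀ = 0.9996 gives E = 290583.512 m, N = 6140188.467 m.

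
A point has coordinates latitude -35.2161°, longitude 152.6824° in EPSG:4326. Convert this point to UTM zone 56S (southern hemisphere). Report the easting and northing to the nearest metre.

Zone 56 central meridian λ₀ = 6×56 − 183 = 153°; Δλ = -0.3176°.
Transverse Mercator on WGS84 with k₀ = 0.9996 gives E = 471094.825 m, N = 6102945.641 m.

E 471095 m, N 6102946 m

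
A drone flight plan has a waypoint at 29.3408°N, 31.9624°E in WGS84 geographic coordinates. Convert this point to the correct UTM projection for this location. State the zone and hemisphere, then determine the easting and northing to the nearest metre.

Zone 36N: E 399268 m, N 3246191 m

Longitude 31.9624° lies in the 6° band [30°, 36°), giving zone 36; latitude is north of the equator, so 36N.
Zone 36 central meridian λ₀ = 6×36 − 183 = 33°; Δλ = -1.0376°.
Transverse Mercator on WGS84 with k₀ = 0.9996 gives E = 399268.232 m, N = 3246191.260 m.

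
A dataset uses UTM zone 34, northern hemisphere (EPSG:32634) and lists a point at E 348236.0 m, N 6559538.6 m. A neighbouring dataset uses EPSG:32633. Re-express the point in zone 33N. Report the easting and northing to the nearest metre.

E 691393 m, N 6561322 m

UTM 34N → geographic: φ = 59.14789958°, λ = 18.34659992°.
UTM 33N (λ₀ = 15°) forward: E = 691393.118 m, N = 6561321.598 m.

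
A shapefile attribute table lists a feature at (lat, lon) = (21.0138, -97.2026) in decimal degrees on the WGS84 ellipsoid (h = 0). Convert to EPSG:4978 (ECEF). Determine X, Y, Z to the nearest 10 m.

WGS84: a = 6378137 m, e² = 0.006694380; N(φ) = a/√(1−e²sin²φ) = 6380883.995 m.
X = (N+h)·cosφ·cosλ = -746817.760 m; Y = (N+h)·cosφ·sinλ = -5909514.661 m; Z = (N(1−e²)+h)·sinφ = 2272821.367 m.

X -746820 m, Y -5909510 m, Z 2272820 m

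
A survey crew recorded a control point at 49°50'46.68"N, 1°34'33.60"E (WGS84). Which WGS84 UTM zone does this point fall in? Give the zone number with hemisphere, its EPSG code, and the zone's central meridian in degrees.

UTM zone = ⌊(λ + 180)/6⌋ + 1; 1.5760° ∈ [0°, 6°) → zone 31.
Hemisphere: N (φ ≥ 0).
Central meridian λ₀ = 6×31 − 183 = 3°.
EPSG code: 32631.

Zone 31N (EPSG:32631), central meridian 3°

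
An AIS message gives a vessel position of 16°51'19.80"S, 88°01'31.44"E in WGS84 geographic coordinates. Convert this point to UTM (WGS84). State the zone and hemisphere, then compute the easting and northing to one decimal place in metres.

Zone 45S: E 609235.1 m, N 8136146.7 m

Longitude 88.0254° lies in the 6° band [84°, 90°), giving zone 45; latitude is south of the equator, so 45S.
Zone 45 central meridian λ₀ = 6×45 − 183 = 87°; Δλ = +1.0254°.
Transverse Mercator on WGS84 with k₀ = 0.9996 gives E = 609235.075 m, N = 8136146.715 m.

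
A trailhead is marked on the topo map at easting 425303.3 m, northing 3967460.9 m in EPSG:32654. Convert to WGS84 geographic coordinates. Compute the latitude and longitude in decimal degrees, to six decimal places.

lat 35.848500°, lon 140.172800°

Zone 54N: λ₀ = 141°, k₀ = 0.9996, false easting 500000 m.
Meridian distance M = (N − FN)/k₀ = 3969048.5 m.
Inverse transverse Mercator on WGS84 gives φ = 35.84850000°, λ = 140.17280029°.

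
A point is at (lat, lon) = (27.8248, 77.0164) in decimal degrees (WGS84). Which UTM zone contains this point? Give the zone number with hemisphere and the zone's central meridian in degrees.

Zone 43N, central meridian 75°

UTM zone = ⌊(λ + 180)/6⌋ + 1; 77.0164° ∈ [72°, 78°) → zone 43.
Hemisphere: N (φ ≥ 0).
Central meridian λ₀ = 6×43 − 183 = 75°.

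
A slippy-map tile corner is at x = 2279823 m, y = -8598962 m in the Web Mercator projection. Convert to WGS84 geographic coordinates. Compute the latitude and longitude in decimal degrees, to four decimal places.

lat -60.8828°, lon 20.4800°

R = 6378137 m. λ = x/R = 20.47999846°.
φ = 2·arctan(exp(y/R)) − 90° = 2·arctan(0.25971) − 90° = -60.88280065°.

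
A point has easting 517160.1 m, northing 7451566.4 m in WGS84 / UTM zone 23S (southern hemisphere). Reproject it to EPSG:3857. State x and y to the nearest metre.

x -4990731 m, y -2637377 m

Unproject from UTM 23S (λ₀ = -45°) → φ = -23.04430006°, λ = -44.83249967°.
Web Mercator (R = 6378137 m): x = -4990731.034 m, y = -2637376.861 m.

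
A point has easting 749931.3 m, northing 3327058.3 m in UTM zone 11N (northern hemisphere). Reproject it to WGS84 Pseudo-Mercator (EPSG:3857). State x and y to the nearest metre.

Unproject from UTM 11N (λ₀ = -117°) → φ = 30.04909964°, λ = -114.40780042°.
Web Mercator (R = 6378137 m): x = -12735818.086 m, y = 3509862.707 m.

x -12735818 m, y 3509863 m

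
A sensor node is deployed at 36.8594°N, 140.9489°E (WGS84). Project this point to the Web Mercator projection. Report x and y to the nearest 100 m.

Web Mercator is spherical with R = a = 6378137 m.
x = R·λ = 6378137 × 2.460022382 = 15690359.776 m.
y = R·ln tan(π/4 + φ/2) = 6378137 × 0.692918173 = 4419527.038 m.

x 15690400 m, y 4419500 m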